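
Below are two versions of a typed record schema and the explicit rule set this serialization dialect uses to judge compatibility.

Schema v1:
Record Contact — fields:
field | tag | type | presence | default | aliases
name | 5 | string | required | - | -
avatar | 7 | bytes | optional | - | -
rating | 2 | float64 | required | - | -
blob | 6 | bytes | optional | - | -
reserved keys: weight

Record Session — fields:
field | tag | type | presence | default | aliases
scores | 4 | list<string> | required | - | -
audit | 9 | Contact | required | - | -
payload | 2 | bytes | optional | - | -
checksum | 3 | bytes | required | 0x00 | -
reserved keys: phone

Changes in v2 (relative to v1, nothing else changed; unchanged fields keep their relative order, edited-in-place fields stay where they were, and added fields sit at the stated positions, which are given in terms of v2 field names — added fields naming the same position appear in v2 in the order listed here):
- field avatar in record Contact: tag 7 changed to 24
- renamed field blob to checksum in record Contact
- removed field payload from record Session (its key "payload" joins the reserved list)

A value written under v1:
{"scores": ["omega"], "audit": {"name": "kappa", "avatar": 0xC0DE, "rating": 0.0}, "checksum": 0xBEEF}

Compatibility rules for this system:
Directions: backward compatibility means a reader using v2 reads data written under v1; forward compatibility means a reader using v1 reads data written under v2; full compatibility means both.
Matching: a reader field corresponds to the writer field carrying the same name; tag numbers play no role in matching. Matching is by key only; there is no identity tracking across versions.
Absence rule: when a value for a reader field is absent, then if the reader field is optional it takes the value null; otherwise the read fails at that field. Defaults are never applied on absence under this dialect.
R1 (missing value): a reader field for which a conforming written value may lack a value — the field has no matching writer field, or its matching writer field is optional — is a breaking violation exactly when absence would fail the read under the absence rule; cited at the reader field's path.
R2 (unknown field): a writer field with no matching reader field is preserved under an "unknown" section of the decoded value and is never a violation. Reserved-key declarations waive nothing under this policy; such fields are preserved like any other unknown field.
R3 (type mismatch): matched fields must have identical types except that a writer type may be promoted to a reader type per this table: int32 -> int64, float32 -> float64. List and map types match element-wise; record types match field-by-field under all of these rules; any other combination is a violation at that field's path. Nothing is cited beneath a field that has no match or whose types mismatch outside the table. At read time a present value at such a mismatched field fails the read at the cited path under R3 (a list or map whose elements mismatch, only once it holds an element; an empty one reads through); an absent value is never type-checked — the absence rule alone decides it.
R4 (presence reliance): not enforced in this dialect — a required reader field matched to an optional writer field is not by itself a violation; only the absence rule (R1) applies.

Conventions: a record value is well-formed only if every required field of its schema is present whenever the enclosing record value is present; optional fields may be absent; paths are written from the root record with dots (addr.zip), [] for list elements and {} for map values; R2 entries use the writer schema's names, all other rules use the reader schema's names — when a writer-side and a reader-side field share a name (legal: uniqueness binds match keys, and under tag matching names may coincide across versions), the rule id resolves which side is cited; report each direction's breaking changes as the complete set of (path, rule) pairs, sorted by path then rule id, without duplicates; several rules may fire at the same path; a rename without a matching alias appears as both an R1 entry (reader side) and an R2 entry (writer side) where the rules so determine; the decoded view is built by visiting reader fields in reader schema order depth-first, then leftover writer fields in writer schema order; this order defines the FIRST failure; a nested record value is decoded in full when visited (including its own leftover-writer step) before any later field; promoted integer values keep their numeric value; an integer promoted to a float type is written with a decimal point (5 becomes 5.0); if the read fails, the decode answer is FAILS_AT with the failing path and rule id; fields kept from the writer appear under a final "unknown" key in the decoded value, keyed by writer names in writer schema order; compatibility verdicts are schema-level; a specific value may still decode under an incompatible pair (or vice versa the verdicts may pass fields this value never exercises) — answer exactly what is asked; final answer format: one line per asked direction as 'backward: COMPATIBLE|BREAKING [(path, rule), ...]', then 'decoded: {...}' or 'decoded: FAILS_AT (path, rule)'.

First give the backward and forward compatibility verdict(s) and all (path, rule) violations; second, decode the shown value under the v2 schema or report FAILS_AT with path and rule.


backward: COMPATIBLE []; forward: COMPATIBLE []; decoded: {"scores": ["omega"], "audit": {"name": "kappa", "avatar": 0xC0DE, "rating": 0.0, "checksum": null}, "checksum": 0xBEEF}

in Session below, arrows point writer -> reader
backward pass over Session, reader schema v2, writer schema v1:
  list<string> -> list<string>, writer required: scores aligns to scores
  Contact -> Contact, writer required: audit aligns to audit
  bytes -> bytes, writer required: checksum aligns to checksum
  leftover writer field: payload
  string -> string, writer required: audit.name aligns to audit.name
  bytes -> bytes, writer optional: audit.avatar aligns to audit.avatar
  float64 -> float64, writer required: audit.rating aligns to audit.rating
  audit.checksum has no writer counterpart
  leftover writer field: audit.blob
  => backward: COMPATIBLE
forward pass over Session, reader schema v1, writer schema v2:
  list<string> -> list<string>, writer required: scores aligns to scores
  Contact -> Contact, writer required: audit aligns to audit
  payload has no writer counterpart
  bytes -> bytes, writer required: checksum aligns to checksum
  string -> string, writer required: audit.name aligns to audit.name
  bytes -> bytes, writer optional: audit.avatar aligns to audit.avatar
  float64 -> float64, writer required: audit.rating aligns to audit.rating
  audit.blob has no writer counterpart
  leftover writer field: audit.checksum
  => forward: COMPATIBLE
migrating the Session value to v2:
  scores := ["omega"]
  audit.name := "kappa"
  audit.avatar := 0xC0DE
  audit.rating := 0.0
  audit.checksum := null (missing; optional => null)
  checksum := 0xBEEF
  => decoded: {"scores": ["omega"], "audit": {"name": "kappa", "avatar": 0xC0DE, "rating": 0.0, "checksum": null}, "checksum": 0xBEEF}


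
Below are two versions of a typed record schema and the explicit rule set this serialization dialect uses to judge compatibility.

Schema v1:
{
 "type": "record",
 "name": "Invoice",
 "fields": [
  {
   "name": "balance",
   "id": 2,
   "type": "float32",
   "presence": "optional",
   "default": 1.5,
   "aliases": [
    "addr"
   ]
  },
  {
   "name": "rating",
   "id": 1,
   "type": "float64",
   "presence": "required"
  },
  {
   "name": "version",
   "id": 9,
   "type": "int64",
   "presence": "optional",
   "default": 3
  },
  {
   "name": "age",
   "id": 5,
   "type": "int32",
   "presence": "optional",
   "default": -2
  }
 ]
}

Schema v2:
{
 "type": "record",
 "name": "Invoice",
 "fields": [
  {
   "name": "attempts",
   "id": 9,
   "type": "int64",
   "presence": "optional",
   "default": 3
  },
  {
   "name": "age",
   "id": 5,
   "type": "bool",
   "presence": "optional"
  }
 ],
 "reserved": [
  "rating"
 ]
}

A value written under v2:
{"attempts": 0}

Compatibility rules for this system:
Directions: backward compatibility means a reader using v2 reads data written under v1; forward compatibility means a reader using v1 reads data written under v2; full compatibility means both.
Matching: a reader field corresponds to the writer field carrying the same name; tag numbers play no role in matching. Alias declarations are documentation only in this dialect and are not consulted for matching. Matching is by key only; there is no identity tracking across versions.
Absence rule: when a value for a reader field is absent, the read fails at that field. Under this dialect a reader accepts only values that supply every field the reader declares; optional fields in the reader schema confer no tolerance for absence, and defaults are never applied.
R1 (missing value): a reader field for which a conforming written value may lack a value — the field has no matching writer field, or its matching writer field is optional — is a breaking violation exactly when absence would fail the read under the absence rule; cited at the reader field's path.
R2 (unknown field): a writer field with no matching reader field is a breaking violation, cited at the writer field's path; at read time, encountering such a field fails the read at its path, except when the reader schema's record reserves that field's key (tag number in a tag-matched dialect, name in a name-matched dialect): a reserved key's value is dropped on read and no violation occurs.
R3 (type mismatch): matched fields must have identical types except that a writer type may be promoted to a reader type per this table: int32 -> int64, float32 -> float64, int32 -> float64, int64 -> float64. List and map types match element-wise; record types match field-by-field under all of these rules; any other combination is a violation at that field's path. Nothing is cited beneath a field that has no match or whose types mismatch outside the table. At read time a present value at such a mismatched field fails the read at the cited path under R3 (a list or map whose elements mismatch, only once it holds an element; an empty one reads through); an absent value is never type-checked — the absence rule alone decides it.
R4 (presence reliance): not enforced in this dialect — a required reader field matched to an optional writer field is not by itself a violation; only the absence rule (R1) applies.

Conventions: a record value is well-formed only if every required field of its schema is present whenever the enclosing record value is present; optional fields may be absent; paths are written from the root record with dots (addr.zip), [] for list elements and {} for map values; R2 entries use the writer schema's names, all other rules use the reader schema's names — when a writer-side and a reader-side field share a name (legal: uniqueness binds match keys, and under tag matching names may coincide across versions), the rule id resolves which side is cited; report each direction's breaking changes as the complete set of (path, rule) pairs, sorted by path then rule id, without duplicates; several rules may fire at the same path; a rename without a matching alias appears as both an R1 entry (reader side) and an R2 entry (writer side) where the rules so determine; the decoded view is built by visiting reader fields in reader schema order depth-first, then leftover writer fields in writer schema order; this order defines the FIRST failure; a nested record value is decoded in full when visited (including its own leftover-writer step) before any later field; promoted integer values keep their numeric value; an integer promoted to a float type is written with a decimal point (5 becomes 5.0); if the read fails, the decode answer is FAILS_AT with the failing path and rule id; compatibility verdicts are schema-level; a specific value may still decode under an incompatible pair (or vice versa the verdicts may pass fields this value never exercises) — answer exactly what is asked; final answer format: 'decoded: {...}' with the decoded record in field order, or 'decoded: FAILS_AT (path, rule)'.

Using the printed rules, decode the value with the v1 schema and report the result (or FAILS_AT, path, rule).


each type pair in Invoice: writer, then reader
decoding the Invoice value with the v1 reader:
  read fails at balance under R1 (no fill)
  => FAILS_AT (balance, R1)
the rest of the Invoice diff is inert for this question:
  field age in record Invoice: type int32 changed to bool (its default is dropped) -> shifts the Invoice verdicts, not this decode
  removed field rating from record Invoice (its key "rating" joins the reserved list) -> shifts the Invoice verdicts, not this decode
  renamed field version to attempts in record Invoice -> shifts the Invoice verdicts, not this decode

decoded: FAILS_AT (balance, R1)


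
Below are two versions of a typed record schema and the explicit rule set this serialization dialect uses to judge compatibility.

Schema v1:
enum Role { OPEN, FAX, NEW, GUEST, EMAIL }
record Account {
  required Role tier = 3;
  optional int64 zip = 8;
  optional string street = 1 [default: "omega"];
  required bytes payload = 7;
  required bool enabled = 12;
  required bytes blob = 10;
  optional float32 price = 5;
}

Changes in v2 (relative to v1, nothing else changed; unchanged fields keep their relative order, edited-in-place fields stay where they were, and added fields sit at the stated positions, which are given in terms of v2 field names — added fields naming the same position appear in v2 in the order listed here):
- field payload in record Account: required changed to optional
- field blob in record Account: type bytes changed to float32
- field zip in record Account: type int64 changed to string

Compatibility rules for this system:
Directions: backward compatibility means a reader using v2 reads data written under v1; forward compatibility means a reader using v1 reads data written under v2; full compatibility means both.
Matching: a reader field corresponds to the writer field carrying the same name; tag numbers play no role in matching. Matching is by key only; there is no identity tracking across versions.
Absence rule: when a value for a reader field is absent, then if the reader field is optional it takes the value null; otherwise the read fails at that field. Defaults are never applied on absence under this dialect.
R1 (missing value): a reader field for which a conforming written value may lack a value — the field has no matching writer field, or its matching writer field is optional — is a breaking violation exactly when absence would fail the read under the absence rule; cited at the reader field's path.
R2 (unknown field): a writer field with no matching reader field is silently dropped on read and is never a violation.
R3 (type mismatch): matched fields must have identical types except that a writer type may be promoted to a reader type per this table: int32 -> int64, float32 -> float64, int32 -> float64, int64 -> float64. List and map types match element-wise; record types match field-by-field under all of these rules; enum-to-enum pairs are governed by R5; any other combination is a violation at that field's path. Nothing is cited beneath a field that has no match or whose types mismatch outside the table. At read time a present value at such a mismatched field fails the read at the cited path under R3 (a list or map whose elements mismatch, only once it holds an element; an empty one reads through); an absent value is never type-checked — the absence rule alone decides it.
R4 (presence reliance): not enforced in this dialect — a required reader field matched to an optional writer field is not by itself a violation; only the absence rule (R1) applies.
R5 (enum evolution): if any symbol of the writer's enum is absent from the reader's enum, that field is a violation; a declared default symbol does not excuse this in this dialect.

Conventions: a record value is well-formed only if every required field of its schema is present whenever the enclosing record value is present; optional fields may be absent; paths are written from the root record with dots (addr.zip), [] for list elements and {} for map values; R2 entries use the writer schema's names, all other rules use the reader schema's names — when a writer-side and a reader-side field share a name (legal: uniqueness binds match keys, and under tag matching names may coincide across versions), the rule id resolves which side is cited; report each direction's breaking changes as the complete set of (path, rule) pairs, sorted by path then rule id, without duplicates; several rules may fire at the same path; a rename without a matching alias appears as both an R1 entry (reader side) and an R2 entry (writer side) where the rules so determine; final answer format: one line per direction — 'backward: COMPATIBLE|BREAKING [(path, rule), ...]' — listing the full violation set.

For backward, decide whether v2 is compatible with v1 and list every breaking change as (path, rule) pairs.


in Account below, arrows point writer -> reader
backward for Account (reader v2, writer v1):
  tier <- tier (Role -> Role, writer required)
  zip <- zip (int64 -> string, writer optional)
  street <- street (string -> string, writer optional)
  payload <- payload (bytes -> bytes, writer required)
  enabled <- enabled (bool -> bool, writer required)
  blob <- blob (bytes -> float32, writer required)
  price <- price (float32 -> float32, writer optional)
  R3 fires at blob
  R3 fires at zip
  backward on Account therefore BREAKING (2)
ruling out the remaining Account differences:
  field payload in record Account: required changed to optional -> affects forward compatibility only, which is not asked

backward: BREAKING [(blob, R3), (zip, R3)]


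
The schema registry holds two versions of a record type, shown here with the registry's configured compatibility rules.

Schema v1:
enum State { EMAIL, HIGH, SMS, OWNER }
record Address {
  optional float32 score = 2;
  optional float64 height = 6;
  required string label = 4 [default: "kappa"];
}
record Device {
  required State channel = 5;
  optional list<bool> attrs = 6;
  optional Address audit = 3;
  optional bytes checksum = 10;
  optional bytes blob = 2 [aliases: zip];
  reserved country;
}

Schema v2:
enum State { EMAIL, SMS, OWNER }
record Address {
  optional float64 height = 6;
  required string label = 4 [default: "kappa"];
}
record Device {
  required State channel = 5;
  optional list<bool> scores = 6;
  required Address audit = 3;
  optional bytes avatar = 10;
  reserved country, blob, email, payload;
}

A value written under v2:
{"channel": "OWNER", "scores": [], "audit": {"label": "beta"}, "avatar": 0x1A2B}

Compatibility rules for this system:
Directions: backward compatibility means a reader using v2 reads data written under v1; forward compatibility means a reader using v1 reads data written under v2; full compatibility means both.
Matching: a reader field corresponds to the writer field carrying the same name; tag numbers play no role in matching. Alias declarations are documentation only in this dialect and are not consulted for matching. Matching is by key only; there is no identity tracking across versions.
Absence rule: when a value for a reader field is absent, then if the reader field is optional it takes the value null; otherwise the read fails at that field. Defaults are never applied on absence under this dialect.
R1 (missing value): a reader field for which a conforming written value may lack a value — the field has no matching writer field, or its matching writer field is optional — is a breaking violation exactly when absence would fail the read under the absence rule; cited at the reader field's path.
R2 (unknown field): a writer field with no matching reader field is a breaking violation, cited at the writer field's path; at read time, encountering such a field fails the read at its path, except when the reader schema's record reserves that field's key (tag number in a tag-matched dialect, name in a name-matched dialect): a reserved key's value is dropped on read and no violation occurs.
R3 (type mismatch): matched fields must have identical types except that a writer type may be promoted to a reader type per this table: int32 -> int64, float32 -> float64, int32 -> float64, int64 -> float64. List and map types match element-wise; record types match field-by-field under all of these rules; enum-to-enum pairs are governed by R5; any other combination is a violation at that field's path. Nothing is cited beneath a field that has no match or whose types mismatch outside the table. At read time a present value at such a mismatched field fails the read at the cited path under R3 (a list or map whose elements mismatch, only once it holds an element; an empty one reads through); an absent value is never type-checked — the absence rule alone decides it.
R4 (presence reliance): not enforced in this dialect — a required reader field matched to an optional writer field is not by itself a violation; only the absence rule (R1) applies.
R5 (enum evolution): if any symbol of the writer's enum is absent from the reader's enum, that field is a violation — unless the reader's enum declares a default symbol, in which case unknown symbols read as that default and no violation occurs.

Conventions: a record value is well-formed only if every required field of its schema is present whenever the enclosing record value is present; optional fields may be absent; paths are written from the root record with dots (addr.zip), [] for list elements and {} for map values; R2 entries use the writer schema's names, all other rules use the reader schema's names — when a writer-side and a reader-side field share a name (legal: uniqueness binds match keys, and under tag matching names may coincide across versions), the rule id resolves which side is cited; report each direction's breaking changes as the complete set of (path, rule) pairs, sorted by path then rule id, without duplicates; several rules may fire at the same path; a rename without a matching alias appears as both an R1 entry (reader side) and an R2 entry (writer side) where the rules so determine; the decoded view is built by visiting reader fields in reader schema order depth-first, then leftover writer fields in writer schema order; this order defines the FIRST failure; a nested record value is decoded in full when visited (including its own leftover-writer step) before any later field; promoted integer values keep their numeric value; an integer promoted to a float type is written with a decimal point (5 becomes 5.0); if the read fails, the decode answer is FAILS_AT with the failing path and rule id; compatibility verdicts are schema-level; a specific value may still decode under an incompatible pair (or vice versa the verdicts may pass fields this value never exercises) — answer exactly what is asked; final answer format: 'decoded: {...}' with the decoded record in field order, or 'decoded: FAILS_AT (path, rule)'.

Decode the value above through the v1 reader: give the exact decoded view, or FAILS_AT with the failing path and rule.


decoded: FAILS_AT (scores, R2)

the writer's type comes first in each Device pair
decode (reader v1):
  channel := "OWNER"
  attrs := null (not supplied -> null)
  audit.score := null (not supplied -> null)
  audit.height := null (not supplied -> null)
  audit.label := "beta"
  checksum := null (not supplied -> null)
  blob := null (not supplied -> null)
  read fails at scores under R2 (unknown field)
  => FAILS_AT (scores, R2)
checking off the Device differences that do not matter here:
  renamed field checksum to avatar in record Device -> schema-level compatibility only; this Device value's decode is unchanged
  removed field score from record Address -> schema-level compatibility only; this Device value's decode is unchanged
  enum State (field channel in record Device): symbol HIGH removed -> schema-level compatibility only; this Device value's decode is unchanged
  removed field blob from record Device (its key "blob" joins the reserved list) -> fires no rule on Device under this dialect and leaves the result unchanged
  field audit in record Device: optional changed to required -> schema-level compatibility only; this Device value's decode is unchanged


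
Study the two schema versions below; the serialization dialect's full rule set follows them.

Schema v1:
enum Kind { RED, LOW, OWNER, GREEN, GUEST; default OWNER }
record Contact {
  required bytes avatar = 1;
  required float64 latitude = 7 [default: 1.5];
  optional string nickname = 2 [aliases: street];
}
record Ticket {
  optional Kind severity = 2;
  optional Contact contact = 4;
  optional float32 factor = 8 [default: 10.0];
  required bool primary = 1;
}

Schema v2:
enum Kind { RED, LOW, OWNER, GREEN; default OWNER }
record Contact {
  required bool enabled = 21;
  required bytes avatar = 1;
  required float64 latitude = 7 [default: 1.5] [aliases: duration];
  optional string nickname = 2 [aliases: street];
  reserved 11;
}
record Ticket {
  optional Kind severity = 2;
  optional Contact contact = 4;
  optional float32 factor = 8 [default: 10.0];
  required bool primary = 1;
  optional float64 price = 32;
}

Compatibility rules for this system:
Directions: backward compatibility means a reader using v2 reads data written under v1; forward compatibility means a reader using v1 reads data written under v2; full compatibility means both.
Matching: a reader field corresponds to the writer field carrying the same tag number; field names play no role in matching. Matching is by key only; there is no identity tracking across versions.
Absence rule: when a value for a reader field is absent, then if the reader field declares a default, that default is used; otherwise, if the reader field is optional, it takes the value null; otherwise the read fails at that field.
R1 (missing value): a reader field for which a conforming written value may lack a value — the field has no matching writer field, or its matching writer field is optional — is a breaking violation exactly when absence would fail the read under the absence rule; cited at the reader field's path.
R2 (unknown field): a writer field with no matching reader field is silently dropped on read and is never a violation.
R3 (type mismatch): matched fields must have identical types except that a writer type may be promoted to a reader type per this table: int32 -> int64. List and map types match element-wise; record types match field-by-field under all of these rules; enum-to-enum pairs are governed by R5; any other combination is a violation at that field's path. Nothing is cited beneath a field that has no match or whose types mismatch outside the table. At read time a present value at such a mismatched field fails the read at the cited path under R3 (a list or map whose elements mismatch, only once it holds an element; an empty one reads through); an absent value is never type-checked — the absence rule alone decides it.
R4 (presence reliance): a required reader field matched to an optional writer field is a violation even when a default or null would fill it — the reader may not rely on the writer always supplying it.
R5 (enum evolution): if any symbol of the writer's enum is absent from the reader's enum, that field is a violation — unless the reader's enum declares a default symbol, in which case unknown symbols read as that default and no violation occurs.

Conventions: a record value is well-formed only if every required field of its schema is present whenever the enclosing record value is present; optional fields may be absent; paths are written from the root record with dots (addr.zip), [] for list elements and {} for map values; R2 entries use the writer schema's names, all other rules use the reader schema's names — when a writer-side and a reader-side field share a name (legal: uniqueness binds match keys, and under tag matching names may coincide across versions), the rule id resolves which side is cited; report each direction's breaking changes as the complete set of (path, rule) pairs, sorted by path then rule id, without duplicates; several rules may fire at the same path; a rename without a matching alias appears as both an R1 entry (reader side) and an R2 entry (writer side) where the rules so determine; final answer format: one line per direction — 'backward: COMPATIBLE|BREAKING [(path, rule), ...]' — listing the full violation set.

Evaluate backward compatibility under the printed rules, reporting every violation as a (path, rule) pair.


arrows below run writer -> reader for Ticket
backward pass over Ticket, reader schema v2, writer schema v1:
  writer optional, Kind -> Kind: reader severity maps from writer severity
  writer optional, Contact -> Contact: reader contact maps from writer contact
  writer optional, float32 -> float32: reader factor maps from writer factor
  writer required, bool -> bool: reader primary maps from writer primary
  price has no writer counterpart
  contact.enabled has no writer counterpart
  writer required, bytes -> bytes: reader contact.avatar maps from writer contact.avatar
  writer required, float64 -> float64: reader contact.latitude maps from writer contact.latitude
  writer optional, string -> string: reader contact.nickname maps from writer contact.nickname
  R1 fires at contact.enabled
  => backward verdict for Ticket: BREAKING, 1 violation(s)
remaining Ticket differences; none change what is asked:
  added field price to record Ticket: optional float64, tag 32 (in v2 it sits last) -> triggers nothing under Ticket's printed rules — same verdict
  enum Kind (field severity in record Ticket): symbol GUEST removed -> triggers nothing under Ticket's printed rules — same verdict

backward: BREAKING [(contact.enabled, R1)]


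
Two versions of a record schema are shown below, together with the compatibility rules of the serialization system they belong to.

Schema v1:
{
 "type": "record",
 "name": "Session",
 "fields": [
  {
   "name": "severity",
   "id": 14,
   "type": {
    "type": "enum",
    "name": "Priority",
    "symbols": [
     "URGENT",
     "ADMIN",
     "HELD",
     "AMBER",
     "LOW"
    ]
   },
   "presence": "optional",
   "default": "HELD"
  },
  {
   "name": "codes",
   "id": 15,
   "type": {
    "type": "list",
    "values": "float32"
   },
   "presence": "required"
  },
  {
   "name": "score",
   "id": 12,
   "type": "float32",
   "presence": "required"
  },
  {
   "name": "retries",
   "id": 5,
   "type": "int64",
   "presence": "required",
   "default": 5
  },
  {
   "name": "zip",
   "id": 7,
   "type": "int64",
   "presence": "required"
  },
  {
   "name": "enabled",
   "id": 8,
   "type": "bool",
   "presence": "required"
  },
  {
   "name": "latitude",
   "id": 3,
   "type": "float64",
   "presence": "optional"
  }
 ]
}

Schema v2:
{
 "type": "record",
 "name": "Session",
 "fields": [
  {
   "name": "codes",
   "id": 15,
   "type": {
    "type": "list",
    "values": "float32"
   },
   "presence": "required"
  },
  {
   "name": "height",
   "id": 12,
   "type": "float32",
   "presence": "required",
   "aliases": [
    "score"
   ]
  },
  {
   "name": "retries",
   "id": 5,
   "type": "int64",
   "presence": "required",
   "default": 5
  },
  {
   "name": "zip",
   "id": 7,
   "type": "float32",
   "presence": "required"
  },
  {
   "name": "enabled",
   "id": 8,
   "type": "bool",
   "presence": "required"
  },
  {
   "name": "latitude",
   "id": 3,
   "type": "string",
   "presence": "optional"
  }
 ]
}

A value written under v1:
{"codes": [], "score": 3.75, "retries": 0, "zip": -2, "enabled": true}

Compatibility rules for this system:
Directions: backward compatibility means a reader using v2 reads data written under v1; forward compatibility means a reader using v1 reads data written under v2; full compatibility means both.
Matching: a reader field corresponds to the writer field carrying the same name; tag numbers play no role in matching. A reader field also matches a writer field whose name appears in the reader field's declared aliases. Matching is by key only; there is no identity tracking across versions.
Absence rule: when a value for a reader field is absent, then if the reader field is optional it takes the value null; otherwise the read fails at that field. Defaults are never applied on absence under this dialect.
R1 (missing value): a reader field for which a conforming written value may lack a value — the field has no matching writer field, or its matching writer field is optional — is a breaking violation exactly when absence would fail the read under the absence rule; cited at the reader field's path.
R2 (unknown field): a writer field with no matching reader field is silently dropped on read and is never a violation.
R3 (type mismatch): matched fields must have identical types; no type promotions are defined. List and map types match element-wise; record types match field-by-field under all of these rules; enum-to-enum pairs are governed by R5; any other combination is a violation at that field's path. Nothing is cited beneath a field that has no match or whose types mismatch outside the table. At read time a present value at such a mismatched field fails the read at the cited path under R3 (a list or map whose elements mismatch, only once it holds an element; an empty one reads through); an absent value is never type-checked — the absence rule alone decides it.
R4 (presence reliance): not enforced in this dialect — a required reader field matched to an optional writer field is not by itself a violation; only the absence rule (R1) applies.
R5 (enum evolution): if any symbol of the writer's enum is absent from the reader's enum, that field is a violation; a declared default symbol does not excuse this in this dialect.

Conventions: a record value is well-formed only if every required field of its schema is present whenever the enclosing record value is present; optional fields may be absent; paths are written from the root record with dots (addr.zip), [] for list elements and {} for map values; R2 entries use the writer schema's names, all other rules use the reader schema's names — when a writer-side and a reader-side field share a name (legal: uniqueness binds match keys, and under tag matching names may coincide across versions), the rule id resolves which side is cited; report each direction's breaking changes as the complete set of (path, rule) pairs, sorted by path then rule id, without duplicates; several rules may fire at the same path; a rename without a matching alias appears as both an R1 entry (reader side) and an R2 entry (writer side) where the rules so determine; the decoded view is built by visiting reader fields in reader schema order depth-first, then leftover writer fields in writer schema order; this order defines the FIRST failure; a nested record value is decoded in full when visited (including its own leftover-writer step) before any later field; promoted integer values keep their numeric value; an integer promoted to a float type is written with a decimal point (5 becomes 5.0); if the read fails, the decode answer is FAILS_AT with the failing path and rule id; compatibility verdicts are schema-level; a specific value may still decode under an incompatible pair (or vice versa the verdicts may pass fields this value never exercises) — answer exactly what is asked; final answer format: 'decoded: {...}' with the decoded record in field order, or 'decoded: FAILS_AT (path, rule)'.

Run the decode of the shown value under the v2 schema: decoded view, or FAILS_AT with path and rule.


arrows below run writer -> reader for Session
decode (reader v2):
  codes := []
  height := 3.75 (from writer score)
  retries := 0
  read fails at zip under R3
  => FAILS_AT (zip, R3)
diffs on Session not affecting the asked answer:
  removed field severity from record Session -> inert under this dialect — no rule fires on Session and the result does not move
  renamed field score to height in record Session (alias score declared on the renamed field) -> changes Session's schema-level verdicts only — the decode of this value is the same
  field latitude in record Session: type float64 changed to string -> changes Session's schema-level verdicts only — the decode of this value is the same

decoded: FAILS_AT (zip, R3)


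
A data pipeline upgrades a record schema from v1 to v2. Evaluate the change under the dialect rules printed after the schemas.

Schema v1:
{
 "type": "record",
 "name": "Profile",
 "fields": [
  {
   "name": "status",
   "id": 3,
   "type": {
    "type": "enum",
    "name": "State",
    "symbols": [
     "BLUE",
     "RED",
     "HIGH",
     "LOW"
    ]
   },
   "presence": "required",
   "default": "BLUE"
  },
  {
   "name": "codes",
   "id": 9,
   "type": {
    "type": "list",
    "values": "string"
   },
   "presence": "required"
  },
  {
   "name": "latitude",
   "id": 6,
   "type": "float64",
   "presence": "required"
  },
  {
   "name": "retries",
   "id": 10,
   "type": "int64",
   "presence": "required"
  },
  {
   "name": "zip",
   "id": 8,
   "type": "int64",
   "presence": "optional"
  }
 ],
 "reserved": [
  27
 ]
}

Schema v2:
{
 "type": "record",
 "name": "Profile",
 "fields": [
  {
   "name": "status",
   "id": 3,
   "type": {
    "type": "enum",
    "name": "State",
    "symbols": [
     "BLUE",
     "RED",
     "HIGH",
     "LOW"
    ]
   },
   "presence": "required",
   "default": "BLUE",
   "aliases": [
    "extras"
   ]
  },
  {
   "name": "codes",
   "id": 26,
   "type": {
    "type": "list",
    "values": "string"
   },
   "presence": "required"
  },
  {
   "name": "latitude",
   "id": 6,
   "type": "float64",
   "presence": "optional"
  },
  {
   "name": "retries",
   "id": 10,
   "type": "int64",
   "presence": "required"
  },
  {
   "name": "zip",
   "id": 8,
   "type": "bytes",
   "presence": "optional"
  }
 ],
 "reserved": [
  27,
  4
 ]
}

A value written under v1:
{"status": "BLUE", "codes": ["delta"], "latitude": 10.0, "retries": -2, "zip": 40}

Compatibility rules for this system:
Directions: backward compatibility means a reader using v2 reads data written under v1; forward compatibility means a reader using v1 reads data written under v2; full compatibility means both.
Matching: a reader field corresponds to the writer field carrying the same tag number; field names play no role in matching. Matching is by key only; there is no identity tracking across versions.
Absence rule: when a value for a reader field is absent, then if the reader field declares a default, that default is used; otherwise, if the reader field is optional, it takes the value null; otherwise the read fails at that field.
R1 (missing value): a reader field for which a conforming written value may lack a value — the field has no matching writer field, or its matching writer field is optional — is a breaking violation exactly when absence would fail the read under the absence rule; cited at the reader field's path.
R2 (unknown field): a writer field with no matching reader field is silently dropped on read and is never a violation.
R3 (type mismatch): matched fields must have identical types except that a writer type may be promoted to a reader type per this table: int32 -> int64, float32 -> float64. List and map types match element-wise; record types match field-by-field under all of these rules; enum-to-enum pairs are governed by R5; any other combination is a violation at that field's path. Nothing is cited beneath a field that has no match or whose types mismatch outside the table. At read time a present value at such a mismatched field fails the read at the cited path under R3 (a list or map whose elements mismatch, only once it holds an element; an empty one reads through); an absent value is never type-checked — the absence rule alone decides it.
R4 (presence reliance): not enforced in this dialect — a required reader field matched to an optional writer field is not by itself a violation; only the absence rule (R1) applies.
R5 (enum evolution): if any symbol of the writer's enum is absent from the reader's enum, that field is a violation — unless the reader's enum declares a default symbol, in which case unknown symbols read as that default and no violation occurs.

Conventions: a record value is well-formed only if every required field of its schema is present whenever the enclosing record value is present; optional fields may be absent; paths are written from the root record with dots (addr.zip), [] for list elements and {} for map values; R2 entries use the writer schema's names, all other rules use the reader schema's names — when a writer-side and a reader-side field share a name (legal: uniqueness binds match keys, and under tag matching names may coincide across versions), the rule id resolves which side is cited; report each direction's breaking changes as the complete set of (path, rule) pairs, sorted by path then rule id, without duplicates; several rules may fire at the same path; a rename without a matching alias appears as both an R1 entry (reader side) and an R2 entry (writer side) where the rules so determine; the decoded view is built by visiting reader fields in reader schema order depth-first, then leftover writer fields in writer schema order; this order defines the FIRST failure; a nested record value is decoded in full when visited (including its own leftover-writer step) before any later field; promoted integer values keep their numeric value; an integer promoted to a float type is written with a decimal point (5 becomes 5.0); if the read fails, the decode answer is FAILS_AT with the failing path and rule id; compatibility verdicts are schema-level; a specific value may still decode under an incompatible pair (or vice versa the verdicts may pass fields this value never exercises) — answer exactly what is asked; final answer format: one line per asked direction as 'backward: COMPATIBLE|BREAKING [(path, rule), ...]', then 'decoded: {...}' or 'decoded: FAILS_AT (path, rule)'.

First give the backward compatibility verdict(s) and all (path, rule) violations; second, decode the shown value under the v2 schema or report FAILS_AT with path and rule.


backward: BREAKING [(codes, R1), (zip, R3)]; decoded: FAILS_AT (codes, R1)

each type pair in Profile: writer, then reader
checking backward for Profile: reader v2 against writer v1:
  status: paired with writer status (State -> State; writer required)
  codes has no writer counterpart
  latitude: paired with writer latitude (float64 -> float64; writer required)
  retries: paired with writer retries (int64 -> int64; writer required)
  zip: paired with writer zip (int64 -> bytes; writer optional)
  writer codes: unknown to reader
  breaking: (codes, R1)
  breaking: (zip, R3)
  backward on Profile therefore BREAKING (2)
migrating the Profile value to v2:
  status := "BLUE"
  read fails at codes under R1 (no fill)
  => FAILS_AT (codes, R1)
the rest of the Profile diff is inert for this question:
  field latitude in record Profile: required changed to optional -> affects forward compatibility only, which is not asked
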